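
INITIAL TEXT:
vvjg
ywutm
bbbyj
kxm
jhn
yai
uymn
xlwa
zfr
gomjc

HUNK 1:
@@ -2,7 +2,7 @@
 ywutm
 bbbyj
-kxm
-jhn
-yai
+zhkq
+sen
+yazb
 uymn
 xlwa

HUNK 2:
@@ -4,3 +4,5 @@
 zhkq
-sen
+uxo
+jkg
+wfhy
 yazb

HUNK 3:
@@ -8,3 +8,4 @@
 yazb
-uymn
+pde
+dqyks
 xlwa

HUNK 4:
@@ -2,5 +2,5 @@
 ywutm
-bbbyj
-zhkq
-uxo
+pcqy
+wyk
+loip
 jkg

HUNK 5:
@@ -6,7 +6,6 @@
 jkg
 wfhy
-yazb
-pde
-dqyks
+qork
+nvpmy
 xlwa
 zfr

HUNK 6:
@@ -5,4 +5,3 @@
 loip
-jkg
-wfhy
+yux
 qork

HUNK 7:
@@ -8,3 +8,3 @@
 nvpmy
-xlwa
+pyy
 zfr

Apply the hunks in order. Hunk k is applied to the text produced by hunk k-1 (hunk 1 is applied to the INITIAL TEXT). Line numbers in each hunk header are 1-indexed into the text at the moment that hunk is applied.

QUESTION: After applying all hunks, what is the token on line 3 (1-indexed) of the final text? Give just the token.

Hunk 1: at line 2 remove [kxm,jhn,yai] add [zhkq,sen,yazb] -> 10 lines: vvjg ywutm bbbyj zhkq sen yazb uymn xlwa zfr gomjc
Hunk 2: at line 4 remove [sen] add [uxo,jkg,wfhy] -> 12 lines: vvjg ywutm bbbyj zhkq uxo jkg wfhy yazb uymn xlwa zfr gomjc
Hunk 3: at line 8 remove [uymn] add [pde,dqyks] -> 13 lines: vvjg ywutm bbbyj zhkq uxo jkg wfhy yazb pde dqyks xlwa zfr gomjc
Hunk 4: at line 2 remove [bbbyj,zhkq,uxo] add [pcqy,wyk,loip] -> 13 lines: vvjg ywutm pcqy wyk loip jkg wfhy yazb pde dqyks xlwa zfr gomjc
Hunk 5: at line 6 remove [yazb,pde,dqyks] add [qork,nvpmy] -> 12 lines: vvjg ywutm pcqy wyk loip jkg wfhy qork nvpmy xlwa zfr gomjc
Hunk 6: at line 5 remove [jkg,wfhy] add [yux] -> 11 lines: vvjg ywutm pcqy wyk loip yux qork nvpmy xlwa zfr gomjc
Hunk 7: at line 8 remove [xlwa] add [pyy] -> 11 lines: vvjg ywutm pcqy wyk loip yux qork nvpmy pyy zfr gomjc
Final line 3: pcqy

Answer: pcqy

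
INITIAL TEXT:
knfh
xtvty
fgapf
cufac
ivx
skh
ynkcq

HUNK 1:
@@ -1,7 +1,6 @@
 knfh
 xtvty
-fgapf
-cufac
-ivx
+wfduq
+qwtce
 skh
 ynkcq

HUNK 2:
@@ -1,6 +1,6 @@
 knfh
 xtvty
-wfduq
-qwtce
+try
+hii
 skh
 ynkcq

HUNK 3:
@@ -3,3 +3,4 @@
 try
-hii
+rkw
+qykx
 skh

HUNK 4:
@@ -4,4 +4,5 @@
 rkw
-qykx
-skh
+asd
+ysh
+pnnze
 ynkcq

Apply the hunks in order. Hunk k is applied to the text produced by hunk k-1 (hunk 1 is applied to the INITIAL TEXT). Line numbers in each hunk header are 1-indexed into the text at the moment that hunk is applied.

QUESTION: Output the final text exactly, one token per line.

Answer: knfh
xtvty
try
rkw
asd
ysh
pnnze
ynkcq

Derivation:
Hunk 1: at line 1 remove [fgapf,cufac,ivx] add [wfduq,qwtce] -> 6 lines: knfh xtvty wfduq qwtce skh ynkcq
Hunk 2: at line 1 remove [wfduq,qwtce] add [try,hii] -> 6 lines: knfh xtvty try hii skh ynkcq
Hunk 3: at line 3 remove [hii] add [rkw,qykx] -> 7 lines: knfh xtvty try rkw qykx skh ynkcq
Hunk 4: at line 4 remove [qykx,skh] add [asd,ysh,pnnze] -> 8 lines: knfh xtvty try rkw asd ysh pnnze ynkcq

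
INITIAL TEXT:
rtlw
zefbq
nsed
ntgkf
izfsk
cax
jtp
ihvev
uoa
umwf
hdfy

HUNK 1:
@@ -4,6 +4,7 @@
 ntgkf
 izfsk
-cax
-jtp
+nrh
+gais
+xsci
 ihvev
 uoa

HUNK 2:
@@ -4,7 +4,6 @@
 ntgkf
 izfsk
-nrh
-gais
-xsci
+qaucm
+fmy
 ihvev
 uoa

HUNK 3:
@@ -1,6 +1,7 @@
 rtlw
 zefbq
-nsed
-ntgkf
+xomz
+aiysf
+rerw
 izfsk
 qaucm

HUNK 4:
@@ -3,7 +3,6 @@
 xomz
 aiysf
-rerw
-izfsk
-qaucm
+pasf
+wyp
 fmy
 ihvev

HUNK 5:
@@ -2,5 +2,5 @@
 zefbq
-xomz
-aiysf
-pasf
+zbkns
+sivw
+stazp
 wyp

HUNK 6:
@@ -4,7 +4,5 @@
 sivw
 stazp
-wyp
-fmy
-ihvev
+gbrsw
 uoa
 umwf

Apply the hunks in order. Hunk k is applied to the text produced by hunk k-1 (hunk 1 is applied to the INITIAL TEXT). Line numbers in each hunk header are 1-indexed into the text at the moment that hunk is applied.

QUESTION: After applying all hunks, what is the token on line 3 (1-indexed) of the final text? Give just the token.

Answer: zbkns

Derivation:
Hunk 1: at line 4 remove [cax,jtp] add [nrh,gais,xsci] -> 12 lines: rtlw zefbq nsed ntgkf izfsk nrh gais xsci ihvev uoa umwf hdfy
Hunk 2: at line 4 remove [nrh,gais,xsci] add [qaucm,fmy] -> 11 lines: rtlw zefbq nsed ntgkf izfsk qaucm fmy ihvev uoa umwf hdfy
Hunk 3: at line 1 remove [nsed,ntgkf] add [xomz,aiysf,rerw] -> 12 lines: rtlw zefbq xomz aiysf rerw izfsk qaucm fmy ihvev uoa umwf hdfy
Hunk 4: at line 3 remove [rerw,izfsk,qaucm] add [pasf,wyp] -> 11 lines: rtlw zefbq xomz aiysf pasf wyp fmy ihvev uoa umwf hdfy
Hunk 5: at line 2 remove [xomz,aiysf,pasf] add [zbkns,sivw,stazp] -> 11 lines: rtlw zefbq zbkns sivw stazp wyp fmy ihvev uoa umwf hdfy
Hunk 6: at line 4 remove [wyp,fmy,ihvev] add [gbrsw] -> 9 lines: rtlw zefbq zbkns sivw stazp gbrsw uoa umwf hdfy
Final line 3: zbkns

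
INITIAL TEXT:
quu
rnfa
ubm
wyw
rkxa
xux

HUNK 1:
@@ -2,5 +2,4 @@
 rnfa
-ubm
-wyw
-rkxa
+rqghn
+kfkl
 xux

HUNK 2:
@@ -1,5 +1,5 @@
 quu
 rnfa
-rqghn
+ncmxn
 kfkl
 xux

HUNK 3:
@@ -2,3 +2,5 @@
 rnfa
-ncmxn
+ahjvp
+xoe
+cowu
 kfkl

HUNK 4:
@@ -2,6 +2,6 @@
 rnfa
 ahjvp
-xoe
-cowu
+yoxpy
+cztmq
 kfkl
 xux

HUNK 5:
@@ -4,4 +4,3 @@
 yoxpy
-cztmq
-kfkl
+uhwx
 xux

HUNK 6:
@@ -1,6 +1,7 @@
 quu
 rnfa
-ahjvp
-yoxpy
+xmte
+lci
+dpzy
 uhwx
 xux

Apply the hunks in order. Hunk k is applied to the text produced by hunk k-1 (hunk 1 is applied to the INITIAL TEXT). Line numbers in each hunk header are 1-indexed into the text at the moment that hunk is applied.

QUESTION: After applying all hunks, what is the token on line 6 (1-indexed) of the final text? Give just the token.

Answer: uhwx

Derivation:
Hunk 1: at line 2 remove [ubm,wyw,rkxa] add [rqghn,kfkl] -> 5 lines: quu rnfa rqghn kfkl xux
Hunk 2: at line 1 remove [rqghn] add [ncmxn] -> 5 lines: quu rnfa ncmxn kfkl xux
Hunk 3: at line 2 remove [ncmxn] add [ahjvp,xoe,cowu] -> 7 lines: quu rnfa ahjvp xoe cowu kfkl xux
Hunk 4: at line 2 remove [xoe,cowu] add [yoxpy,cztmq] -> 7 lines: quu rnfa ahjvp yoxpy cztmq kfkl xux
Hunk 5: at line 4 remove [cztmq,kfkl] add [uhwx] -> 6 lines: quu rnfa ahjvp yoxpy uhwx xux
Hunk 6: at line 1 remove [ahjvp,yoxpy] add [xmte,lci,dpzy] -> 7 lines: quu rnfa xmte lci dpzy uhwx xux
Final line 6: uhwx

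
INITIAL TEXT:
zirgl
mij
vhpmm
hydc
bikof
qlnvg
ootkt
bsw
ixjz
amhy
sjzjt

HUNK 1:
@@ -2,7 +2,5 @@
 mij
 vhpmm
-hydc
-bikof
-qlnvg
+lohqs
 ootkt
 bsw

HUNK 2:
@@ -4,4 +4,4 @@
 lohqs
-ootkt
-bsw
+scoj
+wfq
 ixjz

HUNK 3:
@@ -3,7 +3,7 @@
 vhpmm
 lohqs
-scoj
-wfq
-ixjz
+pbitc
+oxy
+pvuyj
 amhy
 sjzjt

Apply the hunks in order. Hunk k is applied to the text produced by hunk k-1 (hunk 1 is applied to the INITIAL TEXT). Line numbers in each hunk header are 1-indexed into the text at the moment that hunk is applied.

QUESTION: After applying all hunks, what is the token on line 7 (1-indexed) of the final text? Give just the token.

Hunk 1: at line 2 remove [hydc,bikof,qlnvg] add [lohqs] -> 9 lines: zirgl mij vhpmm lohqs ootkt bsw ixjz amhy sjzjt
Hunk 2: at line 4 remove [ootkt,bsw] add [scoj,wfq] -> 9 lines: zirgl mij vhpmm lohqs scoj wfq ixjz amhy sjzjt
Hunk 3: at line 3 remove [scoj,wfq,ixjz] add [pbitc,oxy,pvuyj] -> 9 lines: zirgl mij vhpmm lohqs pbitc oxy pvuyj amhy sjzjt
Final line 7: pvuyj

Answer: pvuyj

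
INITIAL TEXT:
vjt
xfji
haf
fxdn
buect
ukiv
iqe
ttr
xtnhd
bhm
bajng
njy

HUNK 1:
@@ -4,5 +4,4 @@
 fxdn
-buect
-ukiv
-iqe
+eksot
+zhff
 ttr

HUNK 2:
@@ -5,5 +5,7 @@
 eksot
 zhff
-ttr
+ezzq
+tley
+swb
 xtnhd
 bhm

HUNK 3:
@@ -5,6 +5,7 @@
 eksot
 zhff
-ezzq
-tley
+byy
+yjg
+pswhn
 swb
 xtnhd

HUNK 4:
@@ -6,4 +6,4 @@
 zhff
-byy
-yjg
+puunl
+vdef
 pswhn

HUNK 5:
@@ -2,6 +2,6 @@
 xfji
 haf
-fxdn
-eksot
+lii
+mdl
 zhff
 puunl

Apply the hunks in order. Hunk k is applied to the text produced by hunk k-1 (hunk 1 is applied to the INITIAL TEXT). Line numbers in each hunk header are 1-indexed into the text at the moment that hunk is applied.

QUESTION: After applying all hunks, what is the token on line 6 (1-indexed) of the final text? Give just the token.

Answer: zhff

Derivation:
Hunk 1: at line 4 remove [buect,ukiv,iqe] add [eksot,zhff] -> 11 lines: vjt xfji haf fxdn eksot zhff ttr xtnhd bhm bajng njy
Hunk 2: at line 5 remove [ttr] add [ezzq,tley,swb] -> 13 lines: vjt xfji haf fxdn eksot zhff ezzq tley swb xtnhd bhm bajng njy
Hunk 3: at line 5 remove [ezzq,tley] add [byy,yjg,pswhn] -> 14 lines: vjt xfji haf fxdn eksot zhff byy yjg pswhn swb xtnhd bhm bajng njy
Hunk 4: at line 6 remove [byy,yjg] add [puunl,vdef] -> 14 lines: vjt xfji haf fxdn eksot zhff puunl vdef pswhn swb xtnhd bhm bajng njy
Hunk 5: at line 2 remove [fxdn,eksot] add [lii,mdl] -> 14 lines: vjt xfji haf lii mdl zhff puunl vdef pswhn swb xtnhd bhm bajng njy
Final line 6: zhff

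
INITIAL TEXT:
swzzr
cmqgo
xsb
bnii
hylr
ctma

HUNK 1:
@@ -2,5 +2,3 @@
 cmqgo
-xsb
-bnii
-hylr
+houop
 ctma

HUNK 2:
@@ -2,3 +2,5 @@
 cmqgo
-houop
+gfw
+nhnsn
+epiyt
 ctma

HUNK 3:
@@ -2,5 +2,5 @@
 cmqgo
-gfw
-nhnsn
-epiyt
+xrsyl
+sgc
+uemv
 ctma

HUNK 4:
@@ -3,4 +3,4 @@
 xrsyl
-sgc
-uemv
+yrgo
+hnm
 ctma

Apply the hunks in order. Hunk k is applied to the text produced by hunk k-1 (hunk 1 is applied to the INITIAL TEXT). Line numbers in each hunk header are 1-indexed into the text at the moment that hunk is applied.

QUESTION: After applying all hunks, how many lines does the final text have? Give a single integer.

Answer: 6

Derivation:
Hunk 1: at line 2 remove [xsb,bnii,hylr] add [houop] -> 4 lines: swzzr cmqgo houop ctma
Hunk 2: at line 2 remove [houop] add [gfw,nhnsn,epiyt] -> 6 lines: swzzr cmqgo gfw nhnsn epiyt ctma
Hunk 3: at line 2 remove [gfw,nhnsn,epiyt] add [xrsyl,sgc,uemv] -> 6 lines: swzzr cmqgo xrsyl sgc uemv ctma
Hunk 4: at line 3 remove [sgc,uemv] add [yrgo,hnm] -> 6 lines: swzzr cmqgo xrsyl yrgo hnm ctma
Final line count: 6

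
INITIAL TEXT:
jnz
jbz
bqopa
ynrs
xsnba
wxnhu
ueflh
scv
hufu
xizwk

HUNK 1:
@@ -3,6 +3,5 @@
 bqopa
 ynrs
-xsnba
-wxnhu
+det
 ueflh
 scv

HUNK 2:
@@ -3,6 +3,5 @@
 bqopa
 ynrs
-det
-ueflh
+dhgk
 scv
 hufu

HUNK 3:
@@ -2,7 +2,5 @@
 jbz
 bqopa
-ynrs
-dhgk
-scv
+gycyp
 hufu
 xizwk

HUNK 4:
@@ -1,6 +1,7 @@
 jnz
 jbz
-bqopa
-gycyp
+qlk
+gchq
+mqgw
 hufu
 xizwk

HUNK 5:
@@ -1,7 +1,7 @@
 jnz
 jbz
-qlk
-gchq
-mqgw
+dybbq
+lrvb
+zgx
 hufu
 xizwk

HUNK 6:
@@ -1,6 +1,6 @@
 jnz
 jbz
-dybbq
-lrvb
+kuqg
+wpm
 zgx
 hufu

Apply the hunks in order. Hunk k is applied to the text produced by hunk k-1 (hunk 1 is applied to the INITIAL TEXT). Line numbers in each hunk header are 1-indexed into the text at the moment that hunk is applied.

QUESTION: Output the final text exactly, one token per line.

Answer: jnz
jbz
kuqg
wpm
zgx
hufu
xizwk

Derivation:
Hunk 1: at line 3 remove [xsnba,wxnhu] add [det] -> 9 lines: jnz jbz bqopa ynrs det ueflh scv hufu xizwk
Hunk 2: at line 3 remove [det,ueflh] add [dhgk] -> 8 lines: jnz jbz bqopa ynrs dhgk scv hufu xizwk
Hunk 3: at line 2 remove [ynrs,dhgk,scv] add [gycyp] -> 6 lines: jnz jbz bqopa gycyp hufu xizwk
Hunk 4: at line 1 remove [bqopa,gycyp] add [qlk,gchq,mqgw] -> 7 lines: jnz jbz qlk gchq mqgw hufu xizwk
Hunk 5: at line 1 remove [qlk,gchq,mqgw] add [dybbq,lrvb,zgx] -> 7 lines: jnz jbz dybbq lrvb zgx hufu xizwk
Hunk 6: at line 1 remove [dybbq,lrvb] add [kuqg,wpm] -> 7 lines: jnz jbz kuqg wpm zgx hufu xizwk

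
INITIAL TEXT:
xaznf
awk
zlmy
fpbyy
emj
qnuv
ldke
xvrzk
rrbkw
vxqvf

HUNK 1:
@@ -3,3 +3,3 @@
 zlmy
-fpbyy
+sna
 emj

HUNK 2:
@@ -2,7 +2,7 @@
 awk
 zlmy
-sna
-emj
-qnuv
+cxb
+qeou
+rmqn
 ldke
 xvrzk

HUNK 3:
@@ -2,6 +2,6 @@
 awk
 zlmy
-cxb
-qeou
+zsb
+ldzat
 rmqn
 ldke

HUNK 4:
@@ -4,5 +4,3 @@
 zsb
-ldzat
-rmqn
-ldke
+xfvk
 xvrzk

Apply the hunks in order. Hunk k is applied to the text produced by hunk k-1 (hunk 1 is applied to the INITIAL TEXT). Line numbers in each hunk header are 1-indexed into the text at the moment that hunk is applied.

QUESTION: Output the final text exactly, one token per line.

Hunk 1: at line 3 remove [fpbyy] add [sna] -> 10 lines: xaznf awk zlmy sna emj qnuv ldke xvrzk rrbkw vxqvf
Hunk 2: at line 2 remove [sna,emj,qnuv] add [cxb,qeou,rmqn] -> 10 lines: xaznf awk zlmy cxb qeou rmqn ldke xvrzk rrbkw vxqvf
Hunk 3: at line 2 remove [cxb,qeou] add [zsb,ldzat] -> 10 lines: xaznf awk zlmy zsb ldzat rmqn ldke xvrzk rrbkw vxqvf
Hunk 4: at line 4 remove [ldzat,rmqn,ldke] add [xfvk] -> 8 lines: xaznf awk zlmy zsb xfvk xvrzk rrbkw vxqvf

Answer: xaznf
awk
zlmy
zsb
xfvk
xvrzk
rrbkw
vxqvf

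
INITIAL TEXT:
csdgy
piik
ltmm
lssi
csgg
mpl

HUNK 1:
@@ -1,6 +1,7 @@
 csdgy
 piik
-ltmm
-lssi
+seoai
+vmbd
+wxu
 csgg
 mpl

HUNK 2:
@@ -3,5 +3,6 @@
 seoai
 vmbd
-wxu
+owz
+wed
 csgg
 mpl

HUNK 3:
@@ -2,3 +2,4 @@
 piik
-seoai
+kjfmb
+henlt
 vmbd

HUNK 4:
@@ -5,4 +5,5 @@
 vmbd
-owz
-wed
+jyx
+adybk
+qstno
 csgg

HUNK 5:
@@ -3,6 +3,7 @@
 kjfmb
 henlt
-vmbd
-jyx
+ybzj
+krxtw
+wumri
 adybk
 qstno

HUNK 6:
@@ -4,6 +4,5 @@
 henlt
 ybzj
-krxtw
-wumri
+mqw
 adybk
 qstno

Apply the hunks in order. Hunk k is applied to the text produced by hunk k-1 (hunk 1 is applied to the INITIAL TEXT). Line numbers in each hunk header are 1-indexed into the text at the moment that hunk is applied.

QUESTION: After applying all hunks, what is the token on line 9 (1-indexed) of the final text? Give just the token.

Hunk 1: at line 1 remove [ltmm,lssi] add [seoai,vmbd,wxu] -> 7 lines: csdgy piik seoai vmbd wxu csgg mpl
Hunk 2: at line 3 remove [wxu] add [owz,wed] -> 8 lines: csdgy piik seoai vmbd owz wed csgg mpl
Hunk 3: at line 2 remove [seoai] add [kjfmb,henlt] -> 9 lines: csdgy piik kjfmb henlt vmbd owz wed csgg mpl
Hunk 4: at line 5 remove [owz,wed] add [jyx,adybk,qstno] -> 10 lines: csdgy piik kjfmb henlt vmbd jyx adybk qstno csgg mpl
Hunk 5: at line 3 remove [vmbd,jyx] add [ybzj,krxtw,wumri] -> 11 lines: csdgy piik kjfmb henlt ybzj krxtw wumri adybk qstno csgg mpl
Hunk 6: at line 4 remove [krxtw,wumri] add [mqw] -> 10 lines: csdgy piik kjfmb henlt ybzj mqw adybk qstno csgg mpl
Final line 9: csgg

Answer: csgg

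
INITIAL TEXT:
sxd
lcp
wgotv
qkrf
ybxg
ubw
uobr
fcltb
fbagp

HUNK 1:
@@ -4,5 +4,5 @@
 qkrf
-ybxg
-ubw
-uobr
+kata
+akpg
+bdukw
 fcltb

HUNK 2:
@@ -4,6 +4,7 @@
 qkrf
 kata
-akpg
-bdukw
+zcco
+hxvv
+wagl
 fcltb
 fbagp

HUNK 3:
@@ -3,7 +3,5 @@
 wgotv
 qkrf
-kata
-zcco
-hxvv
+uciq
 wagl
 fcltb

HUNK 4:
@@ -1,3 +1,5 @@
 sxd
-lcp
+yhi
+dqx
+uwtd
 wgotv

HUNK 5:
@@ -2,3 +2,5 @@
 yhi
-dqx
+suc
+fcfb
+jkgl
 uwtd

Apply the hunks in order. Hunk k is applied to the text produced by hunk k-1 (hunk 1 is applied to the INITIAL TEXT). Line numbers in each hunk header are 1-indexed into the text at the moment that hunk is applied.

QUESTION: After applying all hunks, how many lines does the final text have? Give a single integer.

Answer: 12

Derivation:
Hunk 1: at line 4 remove [ybxg,ubw,uobr] add [kata,akpg,bdukw] -> 9 lines: sxd lcp wgotv qkrf kata akpg bdukw fcltb fbagp
Hunk 2: at line 4 remove [akpg,bdukw] add [zcco,hxvv,wagl] -> 10 lines: sxd lcp wgotv qkrf kata zcco hxvv wagl fcltb fbagp
Hunk 3: at line 3 remove [kata,zcco,hxvv] add [uciq] -> 8 lines: sxd lcp wgotv qkrf uciq wagl fcltb fbagp
Hunk 4: at line 1 remove [lcp] add [yhi,dqx,uwtd] -> 10 lines: sxd yhi dqx uwtd wgotv qkrf uciq wagl fcltb fbagp
Hunk 5: at line 2 remove [dqx] add [suc,fcfb,jkgl] -> 12 lines: sxd yhi suc fcfb jkgl uwtd wgotv qkrf uciq wagl fcltb fbagp
Final line count: 12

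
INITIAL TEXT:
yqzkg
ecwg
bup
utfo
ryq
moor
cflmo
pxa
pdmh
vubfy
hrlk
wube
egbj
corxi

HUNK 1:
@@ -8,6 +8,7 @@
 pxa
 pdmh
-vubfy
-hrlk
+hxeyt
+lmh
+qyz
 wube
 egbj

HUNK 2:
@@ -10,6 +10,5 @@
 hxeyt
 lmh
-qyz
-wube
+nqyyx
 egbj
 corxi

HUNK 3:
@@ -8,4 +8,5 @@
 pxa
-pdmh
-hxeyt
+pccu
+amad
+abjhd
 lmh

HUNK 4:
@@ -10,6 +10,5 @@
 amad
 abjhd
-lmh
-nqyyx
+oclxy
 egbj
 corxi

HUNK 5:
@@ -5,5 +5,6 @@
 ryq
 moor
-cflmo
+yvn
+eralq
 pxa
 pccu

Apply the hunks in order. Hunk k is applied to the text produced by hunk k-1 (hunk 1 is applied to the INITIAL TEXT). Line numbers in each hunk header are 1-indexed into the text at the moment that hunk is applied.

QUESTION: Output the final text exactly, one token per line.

Answer: yqzkg
ecwg
bup
utfo
ryq
moor
yvn
eralq
pxa
pccu
amad
abjhd
oclxy
egbj
corxi

Derivation:
Hunk 1: at line 8 remove [vubfy,hrlk] add [hxeyt,lmh,qyz] -> 15 lines: yqzkg ecwg bup utfo ryq moor cflmo pxa pdmh hxeyt lmh qyz wube egbj corxi
Hunk 2: at line 10 remove [qyz,wube] add [nqyyx] -> 14 lines: yqzkg ecwg bup utfo ryq moor cflmo pxa pdmh hxeyt lmh nqyyx egbj corxi
Hunk 3: at line 8 remove [pdmh,hxeyt] add [pccu,amad,abjhd] -> 15 lines: yqzkg ecwg bup utfo ryq moor cflmo pxa pccu amad abjhd lmh nqyyx egbj corxi
Hunk 4: at line 10 remove [lmh,nqyyx] add [oclxy] -> 14 lines: yqzkg ecwg bup utfo ryq moor cflmo pxa pccu amad abjhd oclxy egbj corxi
Hunk 5: at line 5 remove [cflmo] add [yvn,eralq] -> 15 lines: yqzkg ecwg bup utfo ryq moor yvn eralq pxa pccu amad abjhd oclxy egbj corxi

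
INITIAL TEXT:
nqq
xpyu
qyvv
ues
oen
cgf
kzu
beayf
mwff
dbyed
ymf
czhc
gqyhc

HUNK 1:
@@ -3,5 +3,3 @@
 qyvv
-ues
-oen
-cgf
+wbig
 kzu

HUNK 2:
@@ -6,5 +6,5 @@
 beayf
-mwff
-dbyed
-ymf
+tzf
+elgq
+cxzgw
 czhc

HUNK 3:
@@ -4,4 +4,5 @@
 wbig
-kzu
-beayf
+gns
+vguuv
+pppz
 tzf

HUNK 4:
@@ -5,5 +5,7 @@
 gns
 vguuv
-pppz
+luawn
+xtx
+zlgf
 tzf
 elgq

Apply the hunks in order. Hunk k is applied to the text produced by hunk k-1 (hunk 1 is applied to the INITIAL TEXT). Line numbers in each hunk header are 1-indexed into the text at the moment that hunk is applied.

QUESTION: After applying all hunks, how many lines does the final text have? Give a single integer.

Hunk 1: at line 3 remove [ues,oen,cgf] add [wbig] -> 11 lines: nqq xpyu qyvv wbig kzu beayf mwff dbyed ymf czhc gqyhc
Hunk 2: at line 6 remove [mwff,dbyed,ymf] add [tzf,elgq,cxzgw] -> 11 lines: nqq xpyu qyvv wbig kzu beayf tzf elgq cxzgw czhc gqyhc
Hunk 3: at line 4 remove [kzu,beayf] add [gns,vguuv,pppz] -> 12 lines: nqq xpyu qyvv wbig gns vguuv pppz tzf elgq cxzgw czhc gqyhc
Hunk 4: at line 5 remove [pppz] add [luawn,xtx,zlgf] -> 14 lines: nqq xpyu qyvv wbig gns vguuv luawn xtx zlgf tzf elgq cxzgw czhc gqyhc
Final line count: 14

Answer: 14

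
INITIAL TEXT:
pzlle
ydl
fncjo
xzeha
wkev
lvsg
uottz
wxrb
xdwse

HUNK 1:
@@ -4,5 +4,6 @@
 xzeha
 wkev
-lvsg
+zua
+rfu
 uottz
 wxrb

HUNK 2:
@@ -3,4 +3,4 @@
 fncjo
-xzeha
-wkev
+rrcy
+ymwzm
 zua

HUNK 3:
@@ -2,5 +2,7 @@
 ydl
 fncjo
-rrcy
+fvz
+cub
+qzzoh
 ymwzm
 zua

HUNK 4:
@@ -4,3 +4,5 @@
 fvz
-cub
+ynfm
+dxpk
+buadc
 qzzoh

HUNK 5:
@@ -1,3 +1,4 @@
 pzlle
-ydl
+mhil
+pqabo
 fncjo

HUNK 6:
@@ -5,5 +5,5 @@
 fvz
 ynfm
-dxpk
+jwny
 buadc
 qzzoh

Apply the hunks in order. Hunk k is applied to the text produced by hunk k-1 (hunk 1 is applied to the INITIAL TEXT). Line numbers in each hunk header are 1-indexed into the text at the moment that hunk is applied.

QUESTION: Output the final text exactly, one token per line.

Answer: pzlle
mhil
pqabo
fncjo
fvz
ynfm
jwny
buadc
qzzoh
ymwzm
zua
rfu
uottz
wxrb
xdwse

Derivation:
Hunk 1: at line 4 remove [lvsg] add [zua,rfu] -> 10 lines: pzlle ydl fncjo xzeha wkev zua rfu uottz wxrb xdwse
Hunk 2: at line 3 remove [xzeha,wkev] add [rrcy,ymwzm] -> 10 lines: pzlle ydl fncjo rrcy ymwzm zua rfu uottz wxrb xdwse
Hunk 3: at line 2 remove [rrcy] add [fvz,cub,qzzoh] -> 12 lines: pzlle ydl fncjo fvz cub qzzoh ymwzm zua rfu uottz wxrb xdwse
Hunk 4: at line 4 remove [cub] add [ynfm,dxpk,buadc] -> 14 lines: pzlle ydl fncjo fvz ynfm dxpk buadc qzzoh ymwzm zua rfu uottz wxrb xdwse
Hunk 5: at line 1 remove [ydl] add [mhil,pqabo] -> 15 lines: pzlle mhil pqabo fncjo fvz ynfm dxpk buadc qzzoh ymwzm zua rfu uottz wxrb xdwse
Hunk 6: at line 5 remove [dxpk] add [jwny] -> 15 lines: pzlle mhil pqabo fncjo fvz ynfm jwny buadc qzzoh ymwzm zua rfu uottz wxrb xdwse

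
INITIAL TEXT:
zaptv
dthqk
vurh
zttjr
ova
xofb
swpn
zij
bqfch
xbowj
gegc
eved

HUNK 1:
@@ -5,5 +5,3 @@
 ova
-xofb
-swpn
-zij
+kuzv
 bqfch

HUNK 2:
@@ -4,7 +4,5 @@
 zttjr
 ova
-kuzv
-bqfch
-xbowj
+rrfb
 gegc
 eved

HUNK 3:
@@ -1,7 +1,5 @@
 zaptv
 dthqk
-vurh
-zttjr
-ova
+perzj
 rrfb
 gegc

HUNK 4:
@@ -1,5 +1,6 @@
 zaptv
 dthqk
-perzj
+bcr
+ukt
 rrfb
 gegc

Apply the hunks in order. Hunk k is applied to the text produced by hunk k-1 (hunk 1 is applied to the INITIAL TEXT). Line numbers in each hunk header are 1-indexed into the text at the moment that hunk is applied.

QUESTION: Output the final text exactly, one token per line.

Hunk 1: at line 5 remove [xofb,swpn,zij] add [kuzv] -> 10 lines: zaptv dthqk vurh zttjr ova kuzv bqfch xbowj gegc eved
Hunk 2: at line 4 remove [kuzv,bqfch,xbowj] add [rrfb] -> 8 lines: zaptv dthqk vurh zttjr ova rrfb gegc eved
Hunk 3: at line 1 remove [vurh,zttjr,ova] add [perzj] -> 6 lines: zaptv dthqk perzj rrfb gegc eved
Hunk 4: at line 1 remove [perzj] add [bcr,ukt] -> 7 lines: zaptv dthqk bcr ukt rrfb gegc eved

Answer: zaptv
dthqk
bcr
ukt
rrfb
gegc
eved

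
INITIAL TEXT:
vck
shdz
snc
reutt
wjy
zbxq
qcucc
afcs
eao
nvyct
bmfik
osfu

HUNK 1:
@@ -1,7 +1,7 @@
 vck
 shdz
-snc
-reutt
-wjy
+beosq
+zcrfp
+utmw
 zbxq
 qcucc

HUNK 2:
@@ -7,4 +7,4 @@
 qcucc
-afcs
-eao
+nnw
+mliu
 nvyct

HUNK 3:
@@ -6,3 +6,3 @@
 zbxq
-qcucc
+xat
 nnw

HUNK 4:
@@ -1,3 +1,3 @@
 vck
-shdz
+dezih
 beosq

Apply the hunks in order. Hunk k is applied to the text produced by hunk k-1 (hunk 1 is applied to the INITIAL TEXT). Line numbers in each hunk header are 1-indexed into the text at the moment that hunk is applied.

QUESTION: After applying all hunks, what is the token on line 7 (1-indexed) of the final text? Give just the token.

Hunk 1: at line 1 remove [snc,reutt,wjy] add [beosq,zcrfp,utmw] -> 12 lines: vck shdz beosq zcrfp utmw zbxq qcucc afcs eao nvyct bmfik osfu
Hunk 2: at line 7 remove [afcs,eao] add [nnw,mliu] -> 12 lines: vck shdz beosq zcrfp utmw zbxq qcucc nnw mliu nvyct bmfik osfu
Hunk 3: at line 6 remove [qcucc] add [xat] -> 12 lines: vck shdz beosq zcrfp utmw zbxq xat nnw mliu nvyct bmfik osfu
Hunk 4: at line 1 remove [shdz] add [dezih] -> 12 lines: vck dezih beosq zcrfp utmw zbxq xat nnw mliu nvyct bmfik osfu
Final line 7: xat

Answer: xat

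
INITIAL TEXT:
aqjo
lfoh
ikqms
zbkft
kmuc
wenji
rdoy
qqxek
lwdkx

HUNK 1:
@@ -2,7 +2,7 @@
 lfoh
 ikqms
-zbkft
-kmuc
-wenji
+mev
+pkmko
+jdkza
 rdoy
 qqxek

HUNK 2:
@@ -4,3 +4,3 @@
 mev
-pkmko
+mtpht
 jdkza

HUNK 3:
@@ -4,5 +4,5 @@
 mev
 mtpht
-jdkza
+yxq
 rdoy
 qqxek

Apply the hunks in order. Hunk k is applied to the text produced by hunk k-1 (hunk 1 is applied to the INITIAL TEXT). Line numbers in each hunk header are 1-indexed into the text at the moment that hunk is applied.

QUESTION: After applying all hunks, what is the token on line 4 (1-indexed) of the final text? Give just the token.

Answer: mev

Derivation:
Hunk 1: at line 2 remove [zbkft,kmuc,wenji] add [mev,pkmko,jdkza] -> 9 lines: aqjo lfoh ikqms mev pkmko jdkza rdoy qqxek lwdkx
Hunk 2: at line 4 remove [pkmko] add [mtpht] -> 9 lines: aqjo lfoh ikqms mev mtpht jdkza rdoy qqxek lwdkx
Hunk 3: at line 4 remove [jdkza] add [yxq] -> 9 lines: aqjo lfoh ikqms mev mtpht yxq rdoy qqxek lwdkx
Final line 4: mev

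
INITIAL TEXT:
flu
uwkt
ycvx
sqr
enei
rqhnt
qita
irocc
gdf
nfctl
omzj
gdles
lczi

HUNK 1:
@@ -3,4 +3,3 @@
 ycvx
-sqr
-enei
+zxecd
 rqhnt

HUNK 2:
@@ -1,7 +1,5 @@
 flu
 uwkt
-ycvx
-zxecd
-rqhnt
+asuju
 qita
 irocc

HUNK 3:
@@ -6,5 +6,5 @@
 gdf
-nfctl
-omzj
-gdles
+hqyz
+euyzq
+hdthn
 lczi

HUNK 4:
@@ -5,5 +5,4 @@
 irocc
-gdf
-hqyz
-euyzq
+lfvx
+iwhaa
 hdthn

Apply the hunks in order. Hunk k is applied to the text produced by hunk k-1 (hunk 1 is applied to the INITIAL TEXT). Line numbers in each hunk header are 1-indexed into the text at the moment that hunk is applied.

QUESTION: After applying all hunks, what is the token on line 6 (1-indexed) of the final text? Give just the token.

Hunk 1: at line 3 remove [sqr,enei] add [zxecd] -> 12 lines: flu uwkt ycvx zxecd rqhnt qita irocc gdf nfctl omzj gdles lczi
Hunk 2: at line 1 remove [ycvx,zxecd,rqhnt] add [asuju] -> 10 lines: flu uwkt asuju qita irocc gdf nfctl omzj gdles lczi
Hunk 3: at line 6 remove [nfctl,omzj,gdles] add [hqyz,euyzq,hdthn] -> 10 lines: flu uwkt asuju qita irocc gdf hqyz euyzq hdthn lczi
Hunk 4: at line 5 remove [gdf,hqyz,euyzq] add [lfvx,iwhaa] -> 9 lines: flu uwkt asuju qita irocc lfvx iwhaa hdthn lczi
Final line 6: lfvx

Answer: lfvx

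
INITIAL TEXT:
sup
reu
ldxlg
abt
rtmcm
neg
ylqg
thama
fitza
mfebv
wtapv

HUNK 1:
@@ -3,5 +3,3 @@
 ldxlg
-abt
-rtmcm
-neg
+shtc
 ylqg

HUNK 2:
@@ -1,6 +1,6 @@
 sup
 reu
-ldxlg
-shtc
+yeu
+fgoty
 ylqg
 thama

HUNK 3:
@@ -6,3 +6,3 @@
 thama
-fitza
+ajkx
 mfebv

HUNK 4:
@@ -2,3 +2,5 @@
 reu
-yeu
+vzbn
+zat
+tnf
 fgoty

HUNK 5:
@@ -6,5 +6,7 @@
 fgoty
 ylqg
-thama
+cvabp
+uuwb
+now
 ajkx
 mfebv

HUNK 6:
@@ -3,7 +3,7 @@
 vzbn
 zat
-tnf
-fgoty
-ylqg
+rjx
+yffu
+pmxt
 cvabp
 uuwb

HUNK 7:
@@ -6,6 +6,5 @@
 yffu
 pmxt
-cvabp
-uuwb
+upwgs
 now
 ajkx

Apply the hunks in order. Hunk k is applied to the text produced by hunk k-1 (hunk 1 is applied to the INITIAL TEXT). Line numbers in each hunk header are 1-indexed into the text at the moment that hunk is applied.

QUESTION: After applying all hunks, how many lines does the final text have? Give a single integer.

Hunk 1: at line 3 remove [abt,rtmcm,neg] add [shtc] -> 9 lines: sup reu ldxlg shtc ylqg thama fitza mfebv wtapv
Hunk 2: at line 1 remove [ldxlg,shtc] add [yeu,fgoty] -> 9 lines: sup reu yeu fgoty ylqg thama fitza mfebv wtapv
Hunk 3: at line 6 remove [fitza] add [ajkx] -> 9 lines: sup reu yeu fgoty ylqg thama ajkx mfebv wtapv
Hunk 4: at line 2 remove [yeu] add [vzbn,zat,tnf] -> 11 lines: sup reu vzbn zat tnf fgoty ylqg thama ajkx mfebv wtapv
Hunk 5: at line 6 remove [thama] add [cvabp,uuwb,now] -> 13 lines: sup reu vzbn zat tnf fgoty ylqg cvabp uuwb now ajkx mfebv wtapv
Hunk 6: at line 3 remove [tnf,fgoty,ylqg] add [rjx,yffu,pmxt] -> 13 lines: sup reu vzbn zat rjx yffu pmxt cvabp uuwb now ajkx mfebv wtapv
Hunk 7: at line 6 remove [cvabp,uuwb] add [upwgs] -> 12 lines: sup reu vzbn zat rjx yffu pmxt upwgs now ajkx mfebv wtapv
Final line count: 12

Answer: 12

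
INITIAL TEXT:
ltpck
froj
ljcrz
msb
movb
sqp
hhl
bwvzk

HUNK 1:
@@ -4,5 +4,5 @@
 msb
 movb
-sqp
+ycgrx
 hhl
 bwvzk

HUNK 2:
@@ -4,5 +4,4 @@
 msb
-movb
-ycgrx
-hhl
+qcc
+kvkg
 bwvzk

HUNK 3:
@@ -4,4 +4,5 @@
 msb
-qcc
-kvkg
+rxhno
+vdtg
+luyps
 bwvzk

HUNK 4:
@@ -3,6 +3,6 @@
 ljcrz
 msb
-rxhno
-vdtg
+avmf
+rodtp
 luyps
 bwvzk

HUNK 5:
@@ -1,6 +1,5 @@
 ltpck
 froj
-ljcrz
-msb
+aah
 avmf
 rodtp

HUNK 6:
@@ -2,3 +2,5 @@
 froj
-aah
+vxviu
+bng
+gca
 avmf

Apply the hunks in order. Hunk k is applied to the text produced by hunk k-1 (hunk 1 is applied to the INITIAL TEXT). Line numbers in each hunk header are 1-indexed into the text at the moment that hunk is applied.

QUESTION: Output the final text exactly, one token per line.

Hunk 1: at line 4 remove [sqp] add [ycgrx] -> 8 lines: ltpck froj ljcrz msb movb ycgrx hhl bwvzk
Hunk 2: at line 4 remove [movb,ycgrx,hhl] add [qcc,kvkg] -> 7 lines: ltpck froj ljcrz msb qcc kvkg bwvzk
Hunk 3: at line 4 remove [qcc,kvkg] add [rxhno,vdtg,luyps] -> 8 lines: ltpck froj ljcrz msb rxhno vdtg luyps bwvzk
Hunk 4: at line 3 remove [rxhno,vdtg] add [avmf,rodtp] -> 8 lines: ltpck froj ljcrz msb avmf rodtp luyps bwvzk
Hunk 5: at line 1 remove [ljcrz,msb] add [aah] -> 7 lines: ltpck froj aah avmf rodtp luyps bwvzk
Hunk 6: at line 2 remove [aah] add [vxviu,bng,gca] -> 9 lines: ltpck froj vxviu bng gca avmf rodtp luyps bwvzk

Answer: ltpck
froj
vxviu
bng
gca
avmf
rodtp
luyps
bwvzk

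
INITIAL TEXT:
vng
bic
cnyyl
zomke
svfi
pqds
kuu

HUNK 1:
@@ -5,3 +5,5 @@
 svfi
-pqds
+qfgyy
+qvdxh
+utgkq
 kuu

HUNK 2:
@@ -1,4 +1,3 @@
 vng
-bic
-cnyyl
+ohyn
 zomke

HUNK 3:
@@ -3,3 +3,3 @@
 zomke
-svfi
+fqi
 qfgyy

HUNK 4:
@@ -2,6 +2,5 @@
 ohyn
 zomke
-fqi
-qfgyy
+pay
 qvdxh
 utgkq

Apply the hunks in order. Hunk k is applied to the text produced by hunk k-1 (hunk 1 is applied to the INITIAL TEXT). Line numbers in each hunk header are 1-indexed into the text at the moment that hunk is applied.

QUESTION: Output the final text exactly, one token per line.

Hunk 1: at line 5 remove [pqds] add [qfgyy,qvdxh,utgkq] -> 9 lines: vng bic cnyyl zomke svfi qfgyy qvdxh utgkq kuu
Hunk 2: at line 1 remove [bic,cnyyl] add [ohyn] -> 8 lines: vng ohyn zomke svfi qfgyy qvdxh utgkq kuu
Hunk 3: at line 3 remove [svfi] add [fqi] -> 8 lines: vng ohyn zomke fqi qfgyy qvdxh utgkq kuu
Hunk 4: at line 2 remove [fqi,qfgyy] add [pay] -> 7 lines: vng ohyn zomke pay qvdxh utgkq kuu

Answer: vng
ohyn
zomke
pay
qvdxh
utgkq
kuu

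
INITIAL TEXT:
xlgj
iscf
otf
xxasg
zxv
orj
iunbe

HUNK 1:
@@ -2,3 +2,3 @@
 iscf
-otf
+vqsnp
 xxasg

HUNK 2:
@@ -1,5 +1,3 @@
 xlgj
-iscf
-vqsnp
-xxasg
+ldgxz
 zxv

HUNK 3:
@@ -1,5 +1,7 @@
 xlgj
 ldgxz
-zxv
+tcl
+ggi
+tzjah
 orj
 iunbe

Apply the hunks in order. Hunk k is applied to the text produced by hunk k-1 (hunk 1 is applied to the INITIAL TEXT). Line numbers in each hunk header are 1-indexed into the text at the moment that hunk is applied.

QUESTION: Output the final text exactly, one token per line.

Hunk 1: at line 2 remove [otf] add [vqsnp] -> 7 lines: xlgj iscf vqsnp xxasg zxv orj iunbe
Hunk 2: at line 1 remove [iscf,vqsnp,xxasg] add [ldgxz] -> 5 lines: xlgj ldgxz zxv orj iunbe
Hunk 3: at line 1 remove [zxv] add [tcl,ggi,tzjah] -> 7 lines: xlgj ldgxz tcl ggi tzjah orj iunbe

Answer: xlgj
ldgxz
tcl
ggi
tzjah
orj
iunbe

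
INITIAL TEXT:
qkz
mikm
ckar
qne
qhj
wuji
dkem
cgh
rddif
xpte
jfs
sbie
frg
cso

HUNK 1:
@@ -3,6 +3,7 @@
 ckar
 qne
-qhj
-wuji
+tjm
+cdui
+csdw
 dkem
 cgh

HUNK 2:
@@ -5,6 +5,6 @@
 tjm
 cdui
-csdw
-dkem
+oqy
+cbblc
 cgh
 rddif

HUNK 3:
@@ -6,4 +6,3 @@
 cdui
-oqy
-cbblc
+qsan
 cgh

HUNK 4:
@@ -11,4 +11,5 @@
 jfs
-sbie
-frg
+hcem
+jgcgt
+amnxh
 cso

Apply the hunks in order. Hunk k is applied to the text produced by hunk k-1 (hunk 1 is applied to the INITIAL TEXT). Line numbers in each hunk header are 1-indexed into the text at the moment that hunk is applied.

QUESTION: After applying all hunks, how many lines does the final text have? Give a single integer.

Answer: 15

Derivation:
Hunk 1: at line 3 remove [qhj,wuji] add [tjm,cdui,csdw] -> 15 lines: qkz mikm ckar qne tjm cdui csdw dkem cgh rddif xpte jfs sbie frg cso
Hunk 2: at line 5 remove [csdw,dkem] add [oqy,cbblc] -> 15 lines: qkz mikm ckar qne tjm cdui oqy cbblc cgh rddif xpte jfs sbie frg cso
Hunk 3: at line 6 remove [oqy,cbblc] add [qsan] -> 14 lines: qkz mikm ckar qne tjm cdui qsan cgh rddif xpte jfs sbie frg cso
Hunk 4: at line 11 remove [sbie,frg] add [hcem,jgcgt,amnxh] -> 15 lines: qkz mikm ckar qne tjm cdui qsan cgh rddif xpte jfs hcem jgcgt amnxh cso
Final line count: 15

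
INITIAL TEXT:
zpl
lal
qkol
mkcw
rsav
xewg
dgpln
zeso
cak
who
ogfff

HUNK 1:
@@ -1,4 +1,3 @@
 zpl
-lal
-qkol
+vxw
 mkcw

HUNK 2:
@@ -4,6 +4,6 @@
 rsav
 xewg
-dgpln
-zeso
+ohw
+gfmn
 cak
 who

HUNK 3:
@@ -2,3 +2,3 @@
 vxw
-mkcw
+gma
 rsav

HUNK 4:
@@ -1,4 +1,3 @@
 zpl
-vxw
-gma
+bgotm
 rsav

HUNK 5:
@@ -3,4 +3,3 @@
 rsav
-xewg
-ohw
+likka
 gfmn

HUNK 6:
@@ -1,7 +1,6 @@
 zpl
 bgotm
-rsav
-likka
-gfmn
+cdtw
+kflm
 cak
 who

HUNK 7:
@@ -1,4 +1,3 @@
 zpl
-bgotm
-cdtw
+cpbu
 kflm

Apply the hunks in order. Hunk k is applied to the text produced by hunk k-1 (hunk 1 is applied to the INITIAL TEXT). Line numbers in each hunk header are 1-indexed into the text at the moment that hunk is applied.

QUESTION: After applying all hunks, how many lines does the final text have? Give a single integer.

Answer: 6

Derivation:
Hunk 1: at line 1 remove [lal,qkol] add [vxw] -> 10 lines: zpl vxw mkcw rsav xewg dgpln zeso cak who ogfff
Hunk 2: at line 4 remove [dgpln,zeso] add [ohw,gfmn] -> 10 lines: zpl vxw mkcw rsav xewg ohw gfmn cak who ogfff
Hunk 3: at line 2 remove [mkcw] add [gma] -> 10 lines: zpl vxw gma rsav xewg ohw gfmn cak who ogfff
Hunk 4: at line 1 remove [vxw,gma] add [bgotm] -> 9 lines: zpl bgotm rsav xewg ohw gfmn cak who ogfff
Hunk 5: at line 3 remove [xewg,ohw] add [likka] -> 8 lines: zpl bgotm rsav likka gfmn cak who ogfff
Hunk 6: at line 1 remove [rsav,likka,gfmn] add [cdtw,kflm] -> 7 lines: zpl bgotm cdtw kflm cak who ogfff
Hunk 7: at line 1 remove [bgotm,cdtw] add [cpbu] -> 6 lines: zpl cpbu kflm cak who ogfff
Final line count: 6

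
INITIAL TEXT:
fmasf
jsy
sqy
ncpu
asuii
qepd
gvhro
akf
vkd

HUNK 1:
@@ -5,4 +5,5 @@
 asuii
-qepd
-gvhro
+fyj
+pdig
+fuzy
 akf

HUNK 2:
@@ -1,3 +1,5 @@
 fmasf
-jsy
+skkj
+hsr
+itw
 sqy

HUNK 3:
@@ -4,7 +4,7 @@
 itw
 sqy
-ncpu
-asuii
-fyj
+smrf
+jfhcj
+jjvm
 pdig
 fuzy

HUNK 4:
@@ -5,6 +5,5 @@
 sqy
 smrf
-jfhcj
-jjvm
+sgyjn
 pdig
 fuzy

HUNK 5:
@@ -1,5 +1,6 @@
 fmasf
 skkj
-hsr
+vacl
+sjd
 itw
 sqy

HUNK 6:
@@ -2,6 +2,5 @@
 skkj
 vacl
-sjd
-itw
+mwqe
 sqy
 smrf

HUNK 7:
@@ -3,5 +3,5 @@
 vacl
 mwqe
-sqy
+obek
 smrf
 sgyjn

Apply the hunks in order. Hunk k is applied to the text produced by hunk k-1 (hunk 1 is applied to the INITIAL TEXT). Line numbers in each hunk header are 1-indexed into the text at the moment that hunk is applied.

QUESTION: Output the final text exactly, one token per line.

Answer: fmasf
skkj
vacl
mwqe
obek
smrf
sgyjn
pdig
fuzy
akf
vkd

Derivation:
Hunk 1: at line 5 remove [qepd,gvhro] add [fyj,pdig,fuzy] -> 10 lines: fmasf jsy sqy ncpu asuii fyj pdig fuzy akf vkd
Hunk 2: at line 1 remove [jsy] add [skkj,hsr,itw] -> 12 lines: fmasf skkj hsr itw sqy ncpu asuii fyj pdig fuzy akf vkd
Hunk 3: at line 4 remove [ncpu,asuii,fyj] add [smrf,jfhcj,jjvm] -> 12 lines: fmasf skkj hsr itw sqy smrf jfhcj jjvm pdig fuzy akf vkd
Hunk 4: at line 5 remove [jfhcj,jjvm] add [sgyjn] -> 11 lines: fmasf skkj hsr itw sqy smrf sgyjn pdig fuzy akf vkd
Hunk 5: at line 1 remove [hsr] add [vacl,sjd] -> 12 lines: fmasf skkj vacl sjd itw sqy smrf sgyjn pdig fuzy akf vkd
Hunk 6: at line 2 remove [sjd,itw] add [mwqe] -> 11 lines: fmasf skkj vacl mwqe sqy smrf sgyjn pdig fuzy akf vkd
Hunk 7: at line 3 remove [sqy] add [obek] -> 11 lines: fmasf skkj vacl mwqe obek smrf sgyjn pdig fuzy akf vkd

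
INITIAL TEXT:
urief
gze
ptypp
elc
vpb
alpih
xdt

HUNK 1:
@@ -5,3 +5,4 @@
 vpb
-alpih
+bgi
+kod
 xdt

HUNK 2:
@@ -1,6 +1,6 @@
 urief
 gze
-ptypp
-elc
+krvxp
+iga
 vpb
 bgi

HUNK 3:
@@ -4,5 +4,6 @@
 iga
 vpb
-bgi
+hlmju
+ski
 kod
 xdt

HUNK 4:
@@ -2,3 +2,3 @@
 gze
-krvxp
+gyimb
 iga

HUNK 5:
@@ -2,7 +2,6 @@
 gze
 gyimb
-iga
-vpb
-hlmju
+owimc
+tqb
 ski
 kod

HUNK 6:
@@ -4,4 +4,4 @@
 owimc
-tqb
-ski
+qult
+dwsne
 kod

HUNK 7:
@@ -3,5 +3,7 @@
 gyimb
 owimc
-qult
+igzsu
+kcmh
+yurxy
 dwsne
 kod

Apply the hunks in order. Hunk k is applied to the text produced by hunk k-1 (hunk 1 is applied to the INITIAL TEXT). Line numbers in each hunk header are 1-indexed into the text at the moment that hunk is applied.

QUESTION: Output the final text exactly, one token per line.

Hunk 1: at line 5 remove [alpih] add [bgi,kod] -> 8 lines: urief gze ptypp elc vpb bgi kod xdt
Hunk 2: at line 1 remove [ptypp,elc] add [krvxp,iga] -> 8 lines: urief gze krvxp iga vpb bgi kod xdt
Hunk 3: at line 4 remove [bgi] add [hlmju,ski] -> 9 lines: urief gze krvxp iga vpb hlmju ski kod xdt
Hunk 4: at line 2 remove [krvxp] add [gyimb] -> 9 lines: urief gze gyimb iga vpb hlmju ski kod xdt
Hunk 5: at line 2 remove [iga,vpb,hlmju] add [owimc,tqb] -> 8 lines: urief gze gyimb owimc tqb ski kod xdt
Hunk 6: at line 4 remove [tqb,ski] add [qult,dwsne] -> 8 lines: urief gze gyimb owimc qult dwsne kod xdt
Hunk 7: at line 3 remove [qult] add [igzsu,kcmh,yurxy] -> 10 lines: urief gze gyimb owimc igzsu kcmh yurxy dwsne kod xdt

Answer: urief
gze
gyimb
owimc
igzsu
kcmh
yurxy
dwsne
kod
xdt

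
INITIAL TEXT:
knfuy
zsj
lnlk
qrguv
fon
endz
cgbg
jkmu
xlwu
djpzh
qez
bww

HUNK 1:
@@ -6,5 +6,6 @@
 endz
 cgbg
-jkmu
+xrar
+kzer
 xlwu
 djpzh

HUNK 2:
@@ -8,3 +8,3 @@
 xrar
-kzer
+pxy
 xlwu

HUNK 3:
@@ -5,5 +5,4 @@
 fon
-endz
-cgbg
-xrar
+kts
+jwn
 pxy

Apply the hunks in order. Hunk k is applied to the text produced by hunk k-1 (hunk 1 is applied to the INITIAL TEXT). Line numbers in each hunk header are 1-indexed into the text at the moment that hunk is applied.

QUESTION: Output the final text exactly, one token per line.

Answer: knfuy
zsj
lnlk
qrguv
fon
kts
jwn
pxy
xlwu
djpzh
qez
bww

Derivation:
Hunk 1: at line 6 remove [jkmu] add [xrar,kzer] -> 13 lines: knfuy zsj lnlk qrguv fon endz cgbg xrar kzer xlwu djpzh qez bww
Hunk 2: at line 8 remove [kzer] add [pxy] -> 13 lines: knfuy zsj lnlk qrguv fon endz cgbg xrar pxy xlwu djpzh qez bww
Hunk 3: at line 5 remove [endz,cgbg,xrar] add [kts,jwn] -> 12 lines: knfuy zsj lnlk qrguv fon kts jwn pxy xlwu djpzh qez bww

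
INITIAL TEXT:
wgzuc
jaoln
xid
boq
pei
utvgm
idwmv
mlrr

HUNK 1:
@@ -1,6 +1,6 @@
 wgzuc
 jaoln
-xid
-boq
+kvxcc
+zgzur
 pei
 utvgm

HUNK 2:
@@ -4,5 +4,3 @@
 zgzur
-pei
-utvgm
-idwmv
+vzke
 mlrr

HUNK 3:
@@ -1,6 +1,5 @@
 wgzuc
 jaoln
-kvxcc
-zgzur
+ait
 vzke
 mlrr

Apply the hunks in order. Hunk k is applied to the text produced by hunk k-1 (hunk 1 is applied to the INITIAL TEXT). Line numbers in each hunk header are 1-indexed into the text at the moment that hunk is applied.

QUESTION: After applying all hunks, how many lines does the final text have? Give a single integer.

Answer: 5

Derivation:
Hunk 1: at line 1 remove [xid,boq] add [kvxcc,zgzur] -> 8 lines: wgzuc jaoln kvxcc zgzur pei utvgm idwmv mlrr
Hunk 2: at line 4 remove [pei,utvgm,idwmv] add [vzke] -> 6 lines: wgzuc jaoln kvxcc zgzur vzke mlrr
Hunk 3: at line 1 remove [kvxcc,zgzur] add [ait] -> 5 lines: wgzuc jaoln ait vzke mlrr
Final line count: 5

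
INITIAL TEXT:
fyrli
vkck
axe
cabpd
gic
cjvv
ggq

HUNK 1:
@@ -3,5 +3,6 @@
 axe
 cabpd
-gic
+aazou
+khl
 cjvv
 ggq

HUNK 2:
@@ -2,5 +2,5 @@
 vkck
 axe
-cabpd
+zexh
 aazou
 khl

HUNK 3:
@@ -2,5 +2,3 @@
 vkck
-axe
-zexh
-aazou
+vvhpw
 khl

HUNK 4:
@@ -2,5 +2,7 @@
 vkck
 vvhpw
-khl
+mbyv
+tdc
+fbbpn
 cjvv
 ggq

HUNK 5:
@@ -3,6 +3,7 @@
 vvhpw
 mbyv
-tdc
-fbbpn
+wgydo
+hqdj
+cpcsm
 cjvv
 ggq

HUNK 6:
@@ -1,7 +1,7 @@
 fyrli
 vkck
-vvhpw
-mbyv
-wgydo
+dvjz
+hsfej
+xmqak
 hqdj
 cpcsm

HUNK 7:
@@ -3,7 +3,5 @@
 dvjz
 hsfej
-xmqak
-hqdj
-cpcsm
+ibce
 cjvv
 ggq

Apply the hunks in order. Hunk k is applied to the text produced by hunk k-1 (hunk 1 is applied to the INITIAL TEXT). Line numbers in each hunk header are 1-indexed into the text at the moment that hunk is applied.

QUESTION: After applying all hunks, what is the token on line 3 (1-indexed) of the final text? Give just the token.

Hunk 1: at line 3 remove [gic] add [aazou,khl] -> 8 lines: fyrli vkck axe cabpd aazou khl cjvv ggq
Hunk 2: at line 2 remove [cabpd] add [zexh] -> 8 lines: fyrli vkck axe zexh aazou khl cjvv ggq
Hunk 3: at line 2 remove [axe,zexh,aazou] add [vvhpw] -> 6 lines: fyrli vkck vvhpw khl cjvv ggq
Hunk 4: at line 2 remove [khl] add [mbyv,tdc,fbbpn] -> 8 lines: fyrli vkck vvhpw mbyv tdc fbbpn cjvv ggq
Hunk 5: at line 3 remove [tdc,fbbpn] add [wgydo,hqdj,cpcsm] -> 9 lines: fyrli vkck vvhpw mbyv wgydo hqdj cpcsm cjvv ggq
Hunk 6: at line 1 remove [vvhpw,mbyv,wgydo] add [dvjz,hsfej,xmqak] -> 9 lines: fyrli vkck dvjz hsfej xmqak hqdj cpcsm cjvv ggq
Hunk 7: at line 3 remove [xmqak,hqdj,cpcsm] add [ibce] -> 7 lines: fyrli vkck dvjz hsfej ibce cjvv ggq
Final line 3: dvjz

Answer: dvjz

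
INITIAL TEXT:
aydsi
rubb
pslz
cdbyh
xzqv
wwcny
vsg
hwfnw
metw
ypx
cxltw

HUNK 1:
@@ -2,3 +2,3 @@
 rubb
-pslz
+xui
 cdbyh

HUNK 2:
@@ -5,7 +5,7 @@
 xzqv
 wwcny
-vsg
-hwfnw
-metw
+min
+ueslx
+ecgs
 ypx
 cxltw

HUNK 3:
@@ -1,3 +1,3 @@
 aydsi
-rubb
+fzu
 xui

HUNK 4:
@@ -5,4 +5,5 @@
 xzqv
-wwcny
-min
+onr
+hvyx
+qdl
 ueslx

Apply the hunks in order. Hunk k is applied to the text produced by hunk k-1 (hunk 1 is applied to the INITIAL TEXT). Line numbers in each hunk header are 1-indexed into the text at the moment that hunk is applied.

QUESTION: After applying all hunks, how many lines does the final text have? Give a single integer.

Hunk 1: at line 2 remove [pslz] add [xui] -> 11 lines: aydsi rubb xui cdbyh xzqv wwcny vsg hwfnw metw ypx cxltw
Hunk 2: at line 5 remove [vsg,hwfnw,metw] add [min,ueslx,ecgs] -> 11 lines: aydsi rubb xui cdbyh xzqv wwcny min ueslx ecgs ypx cxltw
Hunk 3: at line 1 remove [rubb] add [fzu] -> 11 lines: aydsi fzu xui cdbyh xzqv wwcny min ueslx ecgs ypx cxltw
Hunk 4: at line 5 remove [wwcny,min] add [onr,hvyx,qdl] -> 12 lines: aydsi fzu xui cdbyh xzqv onr hvyx qdl ueslx ecgs ypx cxltw
Final line count: 12

Answer: 12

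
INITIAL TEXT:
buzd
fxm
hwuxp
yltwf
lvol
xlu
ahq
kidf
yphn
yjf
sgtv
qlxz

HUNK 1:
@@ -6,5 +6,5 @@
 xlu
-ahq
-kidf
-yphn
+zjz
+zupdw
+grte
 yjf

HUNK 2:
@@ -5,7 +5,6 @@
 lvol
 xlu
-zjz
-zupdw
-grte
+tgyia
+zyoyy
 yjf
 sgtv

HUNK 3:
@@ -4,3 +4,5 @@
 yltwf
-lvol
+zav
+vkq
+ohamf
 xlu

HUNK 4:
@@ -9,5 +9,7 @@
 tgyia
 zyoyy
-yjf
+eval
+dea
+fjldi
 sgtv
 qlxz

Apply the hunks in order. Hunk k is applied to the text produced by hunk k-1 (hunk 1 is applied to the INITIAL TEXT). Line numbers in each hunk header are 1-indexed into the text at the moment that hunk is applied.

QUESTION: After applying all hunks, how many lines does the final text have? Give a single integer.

Hunk 1: at line 6 remove [ahq,kidf,yphn] add [zjz,zupdw,grte] -> 12 lines: buzd fxm hwuxp yltwf lvol xlu zjz zupdw grte yjf sgtv qlxz
Hunk 2: at line 5 remove [zjz,zupdw,grte] add [tgyia,zyoyy] -> 11 lines: buzd fxm hwuxp yltwf lvol xlu tgyia zyoyy yjf sgtv qlxz
Hunk 3: at line 4 remove [lvol] add [zav,vkq,ohamf] -> 13 lines: buzd fxm hwuxp yltwf zav vkq ohamf xlu tgyia zyoyy yjf sgtv qlxz
Hunk 4: at line 9 remove [yjf] add [eval,dea,fjldi] -> 15 lines: buzd fxm hwuxp yltwf zav vkq ohamf xlu tgyia zyoyy eval dea fjldi sgtv qlxz
Final line count: 15

Answer: 15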